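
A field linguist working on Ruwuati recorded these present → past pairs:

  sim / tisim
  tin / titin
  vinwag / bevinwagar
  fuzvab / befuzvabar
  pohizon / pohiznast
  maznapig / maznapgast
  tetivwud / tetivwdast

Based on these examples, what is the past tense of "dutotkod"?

dutotkdast

"dutotkod" has 3 vowels. The stems with 3 vowels (pohizon → pohiznast, maznapig → maznapgast, tetivwud → tetivwdast) delete the last vowel and add -ast.
The other patterns: stems with 1 vowel add the prefix ti-; stems with 2 vowels add be- … -ar around the stem.
So dutotkod → dutotkdast.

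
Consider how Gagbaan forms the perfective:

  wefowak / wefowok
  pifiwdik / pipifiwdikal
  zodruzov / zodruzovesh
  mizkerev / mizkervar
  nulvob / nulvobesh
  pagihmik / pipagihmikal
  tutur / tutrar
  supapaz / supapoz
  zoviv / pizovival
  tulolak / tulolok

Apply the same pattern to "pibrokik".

pipibrokikal

zodruzov and zoviv both end in -v yet inflect differently (zodruzovesh, pizovival), so the final letter is not what conditions the rule; the last vowel is.
"pibrokik" has last vowel 'i'. The stems whose last vowel is 'i' (pifiwdik → pipifiwdikal, pagihmik → pipagihmikal, zoviv → pizovival) add pi- … -al around the stem.
So pibrokik → pipibrokikal.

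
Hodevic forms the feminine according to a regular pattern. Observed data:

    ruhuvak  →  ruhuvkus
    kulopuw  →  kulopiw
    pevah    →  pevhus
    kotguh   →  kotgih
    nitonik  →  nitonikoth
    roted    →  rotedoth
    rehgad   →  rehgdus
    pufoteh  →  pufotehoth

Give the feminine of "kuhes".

kuhesoth

nitonik and ruhuvak both end in -k yet inflect differently (nitonikoth, ruhuvkus), so the final letter is not what conditions the rule; the last vowel is.
"kuhes" has last vowel 'e'. The stems whose last vowel is 'e' (roted → rotedoth, pufoteh → pufotehoth) add -oth.
So kuhes → kuhesoth.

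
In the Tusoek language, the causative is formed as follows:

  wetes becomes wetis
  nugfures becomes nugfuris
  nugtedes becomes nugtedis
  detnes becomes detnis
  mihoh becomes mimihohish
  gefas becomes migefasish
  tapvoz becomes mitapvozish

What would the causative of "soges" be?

"soges" has last vowel 'e'. The stems whose last vowel is 'e' (wetes → wetis, nugfures → nugfuris, nugtedes → nugtedis) change the last vowel to 'i'.
The other pattern: stems whose last vowel is 'a' or 'o' add mi- … -ish around the stem.
So soges → sogis.

sogis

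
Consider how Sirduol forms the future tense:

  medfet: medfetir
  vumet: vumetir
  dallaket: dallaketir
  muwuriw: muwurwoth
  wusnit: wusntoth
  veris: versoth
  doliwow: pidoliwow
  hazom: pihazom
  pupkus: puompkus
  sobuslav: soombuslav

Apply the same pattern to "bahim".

bahmoth

medfet and wusnit both end in -t yet inflect differently (medfetir, wusntoth), so the final letter is not what conditions the rule; the last vowel is.
"bahim" has last vowel 'i'. The stems whose last vowel is 'i' (muwuriw → muwurwoth, wusnit → wusntoth, veris → versoth) delete the last vowel and add -oth.
So bahim → bahmoth.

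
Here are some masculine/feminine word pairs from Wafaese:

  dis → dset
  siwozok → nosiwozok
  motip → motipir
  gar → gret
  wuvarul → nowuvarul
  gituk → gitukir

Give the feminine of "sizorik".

gituk and siwozok both end in -k yet inflect differently (gitukir, nosiwozok), so the final letter is not what conditions the rule; the number of vowels is.
"sizorik" has 3 vowels. The stems with 3 vowels (wuvarul → nowuvarul, siwozok → nosiwozok) add the prefix no-.
So sizorik → nosizorik.

nosizorik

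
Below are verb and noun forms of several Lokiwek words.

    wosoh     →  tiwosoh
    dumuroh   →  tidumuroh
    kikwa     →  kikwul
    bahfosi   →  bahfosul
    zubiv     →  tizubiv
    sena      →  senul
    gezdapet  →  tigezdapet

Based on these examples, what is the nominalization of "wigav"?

"wigav" ends in a consonant. The stems ending in a consonant (dumuroh → tidumuroh, zubiv → tizubiv, wosoh → tiwosoh) add the prefix ti-.
So wigav → tiwigav.

tiwigav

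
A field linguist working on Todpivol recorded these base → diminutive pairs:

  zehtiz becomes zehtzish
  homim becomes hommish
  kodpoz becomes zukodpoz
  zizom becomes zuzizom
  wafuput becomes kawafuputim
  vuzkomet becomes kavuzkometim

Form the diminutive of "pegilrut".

kapegilrutim

zehtiz and kodpoz both end in -z yet inflect differently (zehtzish, zukodpoz), so the final letter is not what conditions the rule; the last vowel is.
"pegilrut" has last vowel 'u'. The one such stem in the data (wafuput → kawafuputim) adds ka- … -im around the stem, so the same rule applies.
The other patterns: stems whose last vowel is 'i' delete the last vowel and add -ish; stems whose last vowel is 'o' add the prefix zu-.
So pegilrut → kapegilrutim.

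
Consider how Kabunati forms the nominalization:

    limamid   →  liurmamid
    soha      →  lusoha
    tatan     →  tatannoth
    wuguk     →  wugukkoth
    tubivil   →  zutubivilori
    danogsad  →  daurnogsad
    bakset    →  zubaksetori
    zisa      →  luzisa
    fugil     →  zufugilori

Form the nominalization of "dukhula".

"dukhula" ends in -a. The stems ending in -a (soha → lusoha, zisa → luzisa) add the prefix lu-.
The other patterns: stems ending in -l or -t add zu- … -ori around the stem; stems ending in -d insert -ur- after the first vowel; stems ending in -k or -n double the final consonant and add -oth.
So dukhula → ludukhula.

ludukhula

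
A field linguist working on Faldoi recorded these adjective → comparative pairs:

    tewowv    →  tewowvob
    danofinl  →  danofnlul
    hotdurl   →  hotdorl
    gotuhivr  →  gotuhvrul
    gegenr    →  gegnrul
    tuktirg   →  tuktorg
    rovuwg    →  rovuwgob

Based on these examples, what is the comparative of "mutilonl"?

mutilnlul

"mutilonl" has second-to-last letter 'n'. The stems whose second-to-last letter is 'n' (danofinl → danofnlul, gegenr → gegnrul) delete the last vowel and add -ul.
So mutilonl → mutilnlul.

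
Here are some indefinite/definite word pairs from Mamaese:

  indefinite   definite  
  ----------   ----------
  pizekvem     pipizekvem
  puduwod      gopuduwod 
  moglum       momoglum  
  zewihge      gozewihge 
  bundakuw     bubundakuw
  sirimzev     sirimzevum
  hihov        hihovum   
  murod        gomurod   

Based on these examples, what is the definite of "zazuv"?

zazuvum

murod and hihov both have last vowel 'o' yet inflect differently (gomurod, hihovum), so the last vowel is not what conditions the rule; the final letter is.
"zazuv" ends in -v. The stems ending in -v (hihov → hihovum, sirimzev → sirimzevum) add -um.
So zazuv → zazuvum.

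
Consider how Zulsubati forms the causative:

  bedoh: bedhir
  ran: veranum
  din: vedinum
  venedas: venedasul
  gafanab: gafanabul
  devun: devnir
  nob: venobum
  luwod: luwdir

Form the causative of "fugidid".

fugididul

ran and devun both end in -n yet inflect differently (veranum, devnir), so the final letter is not what conditions the rule; the number of vowels is.
"fugidid" has 3 vowels. The stems with 3 vowels (gafanab → gafanabul, venedas → venedasul) add -ul.
The other patterns: stems with 1 vowel add ve- … -um around the stem; stems with 2 vowels delete the last vowel and add -ir.
So fugidid → fugididul.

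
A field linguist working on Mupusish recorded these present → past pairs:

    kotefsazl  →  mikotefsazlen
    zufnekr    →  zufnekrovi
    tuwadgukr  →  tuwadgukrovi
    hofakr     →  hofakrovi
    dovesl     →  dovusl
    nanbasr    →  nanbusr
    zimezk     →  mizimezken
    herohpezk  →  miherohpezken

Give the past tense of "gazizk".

kotefsazl and dovesl both end in -l yet inflect differently (mikotefsazlen, dovusl), so the final letter is not what conditions the rule; the second-to-last letter is.
"gazizk" has second-to-last letter 'z'. The stems whose second-to-last letter is 'z' (zimezk → mizimezken, herohpezk → miherohpezken, kotefsazl → mikotefsazlen) add mi- … -en around the stem.
The other patterns: stems whose second-to-last letter is 'k' add -ovi; stems whose second-to-last letter is 's' change the last vowel to 'u'.
So gazizk → migazizken.

migazizken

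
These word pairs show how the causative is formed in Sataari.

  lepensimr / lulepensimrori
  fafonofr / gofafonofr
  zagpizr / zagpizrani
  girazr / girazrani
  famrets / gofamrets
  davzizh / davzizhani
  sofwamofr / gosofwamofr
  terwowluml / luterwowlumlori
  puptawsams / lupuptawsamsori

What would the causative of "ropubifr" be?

lepensimr and girazr both end in -r yet inflect differently (lulepensimrori, girazrani), so the final letter is not what conditions the rule; the second-to-last letter is.
"ropubifr" has second-to-last letter 'f'. The stems whose second-to-last letter is 'f' (fafonofr → gofafonofr, sofwamofr → gosofwamofr) add the prefix go-.
So ropubifr → goropubifr.

goropubifr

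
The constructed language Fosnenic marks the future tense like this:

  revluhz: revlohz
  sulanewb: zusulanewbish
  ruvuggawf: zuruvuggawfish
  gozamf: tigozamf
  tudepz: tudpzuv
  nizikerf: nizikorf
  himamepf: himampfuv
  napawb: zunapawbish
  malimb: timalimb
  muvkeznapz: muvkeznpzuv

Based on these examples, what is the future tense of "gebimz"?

"gebimz" has second-to-last letter 'm'. The stems whose second-to-last letter is 'm' (gozamf → tigozamf, malimb → timalimb) add the prefix ti-.
So gebimz → tigebimz.

tigebimz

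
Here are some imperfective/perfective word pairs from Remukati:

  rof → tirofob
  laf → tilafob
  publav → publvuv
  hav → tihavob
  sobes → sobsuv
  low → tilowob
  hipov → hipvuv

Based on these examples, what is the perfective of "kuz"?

publav and hav both end in -v yet inflect differently (publvuv, tihavob), so the final letter is not what conditions the rule; the number of vowels is.
"kuz" has 1 vowel. The stems with 1 vowel (hav → tihavob, laf → tilafob, rof → tirofob) add ti- … -ob around the stem.
The other pattern: stems with 2 vowels delete the last vowel and add -uv.
So kuz → tikuzob.

tikuzob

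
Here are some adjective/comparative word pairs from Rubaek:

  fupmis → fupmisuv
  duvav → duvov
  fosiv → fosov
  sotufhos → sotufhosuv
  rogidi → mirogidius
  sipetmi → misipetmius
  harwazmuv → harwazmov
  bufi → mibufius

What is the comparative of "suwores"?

suworesuv

"suwores" ends in -s. The stems ending in -s (sotufhos → sotufhosuv, fupmis → fupmisuv) add -uv.
The other patterns: stems ending in -v change the last vowel to 'o'; stems ending in -i add mi- … -us around the stem.
So suwores → suworesuv.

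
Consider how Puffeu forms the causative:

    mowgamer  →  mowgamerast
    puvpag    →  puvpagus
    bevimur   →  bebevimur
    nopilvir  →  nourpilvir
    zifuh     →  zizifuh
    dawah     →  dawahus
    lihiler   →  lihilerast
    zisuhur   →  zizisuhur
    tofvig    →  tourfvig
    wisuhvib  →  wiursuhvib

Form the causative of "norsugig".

lihiler and nopilvir both end in -r yet inflect differently (lihilerast, nourpilvir), so the final letter is not what conditions the rule; the last vowel is.
"norsugig" has last vowel 'i'. The stems whose last vowel is 'i' (nopilvir → nourpilvir, tofvig → tourfvig, wisuhvib → wiursuhvib) insert -ur- after the first vowel.
The other patterns: stems whose last vowel is 'e' add -ast; stems whose last vowel is 'a' add -us; stems whose last vowel is 'u' repeat the first consonant+vowel as a prefix.
So norsugig → nourrsugig.

nourrsugig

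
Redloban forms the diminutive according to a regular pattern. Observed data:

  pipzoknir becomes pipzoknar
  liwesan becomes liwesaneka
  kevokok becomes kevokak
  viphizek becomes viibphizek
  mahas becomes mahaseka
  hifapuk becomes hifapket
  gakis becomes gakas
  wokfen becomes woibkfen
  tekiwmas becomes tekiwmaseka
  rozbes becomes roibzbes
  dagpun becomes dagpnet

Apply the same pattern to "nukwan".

liwesan and wokfen both end in -n yet inflect differently (liwesaneka, woibkfen), so the final letter is not what conditions the rule; the last vowel is.
"nukwan" has last vowel 'a'. The stems whose last vowel is 'a' (tekiwmas → tekiwmaseka, liwesan → liwesaneka, mahas → mahaseka) add -eka.
The other patterns: stems whose last vowel is 'e' insert -ib- after the first vowel; stems whose last vowel is 'i' or 'o' change the last vowel to 'a'; stems whose last vowel is 'u' delete the last vowel and add -et.
So nukwan → nukwaneka.

nukwaneka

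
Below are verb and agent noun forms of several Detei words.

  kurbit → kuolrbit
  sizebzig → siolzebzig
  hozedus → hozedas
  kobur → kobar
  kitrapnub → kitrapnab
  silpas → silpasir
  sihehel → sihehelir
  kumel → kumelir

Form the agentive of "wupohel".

wupohelir

"wupohel" has last vowel 'e'. The stems whose last vowel is 'e' (sihehel → sihehelir, kumel → kumelir) add -ir.
So wupohel → wupohelir.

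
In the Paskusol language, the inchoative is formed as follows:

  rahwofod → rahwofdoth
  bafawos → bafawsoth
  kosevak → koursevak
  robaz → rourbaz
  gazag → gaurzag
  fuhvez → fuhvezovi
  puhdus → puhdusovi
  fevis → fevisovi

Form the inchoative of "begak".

beurgak

robaz and fuhvez both end in -z yet inflect differently (rourbaz, fuhvezovi), so the final letter is not what conditions the rule; the last vowel is.
"begak" has last vowel 'a'. The stems whose last vowel is 'a' (kosevak → koursevak, robaz → rourbaz, gazag → gaurzag) insert -ur- after the first vowel.
The other patterns: stems whose last vowel is 'o' delete the last vowel and add -oth; stems whose last vowel is 'e', 'i' or 'u' add -ovi.
So begak → beurgak.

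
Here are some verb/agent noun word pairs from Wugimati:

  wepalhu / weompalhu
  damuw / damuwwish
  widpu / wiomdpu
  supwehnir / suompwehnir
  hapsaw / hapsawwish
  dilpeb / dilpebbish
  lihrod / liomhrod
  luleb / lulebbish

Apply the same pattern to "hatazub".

"hatazub" ends in -b. The stems ending in -b (luleb → lulebbish, dilpeb → dilpebbish) double the final consonant and add -ish.
The other pattern: stems ending in -d, -r or -u insert -om- after the first vowel.
So hatazub → hatazubbish.

hatazubbish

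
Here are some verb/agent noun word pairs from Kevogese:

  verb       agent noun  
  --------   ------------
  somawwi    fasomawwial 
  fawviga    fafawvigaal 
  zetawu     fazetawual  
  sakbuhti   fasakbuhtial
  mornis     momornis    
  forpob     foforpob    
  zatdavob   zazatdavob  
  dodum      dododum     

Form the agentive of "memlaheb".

mememlaheb

somawwi and mornis both have last vowel 'i' yet inflect differently (fasomawwial, momornis), so the last vowel is not what conditions the rule; whether the stem ends in a vowel or a consonant is.
"memlaheb" ends in a consonant. The stems ending in a consonant (mornis → momornis, forpob → foforpob, zatdavob → zazatdavob) repeat the first consonant+vowel as a prefix.
The other pattern: stems ending in a vowel add fa- … -al around the stem.
So memlaheb → mememlaheb.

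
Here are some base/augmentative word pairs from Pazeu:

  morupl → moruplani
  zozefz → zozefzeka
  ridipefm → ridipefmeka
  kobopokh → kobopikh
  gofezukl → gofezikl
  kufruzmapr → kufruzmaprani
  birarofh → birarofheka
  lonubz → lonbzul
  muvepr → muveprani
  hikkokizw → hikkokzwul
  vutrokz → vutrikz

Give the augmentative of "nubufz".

gofezukl and morupl both end in -l yet inflect differently (gofezikl, moruplani), so the final letter is not what conditions the rule; the second-to-last letter is.
"nubufz" has second-to-last letter 'f'. The stems whose second-to-last letter is 'f' (birarofh → birarofheka, zozefz → zozefzeka, ridipefm → ridipefmeka) add -eka.
The other patterns: stems whose second-to-last letter is 'k' change the last vowel to 'i'; stems whose second-to-last letter is 'p' add -ani; stems whose second-to-last letter is 'b' or 'z' delete the last vowel and add -ul.
So nubufz → nubufzeka.

nubufzeka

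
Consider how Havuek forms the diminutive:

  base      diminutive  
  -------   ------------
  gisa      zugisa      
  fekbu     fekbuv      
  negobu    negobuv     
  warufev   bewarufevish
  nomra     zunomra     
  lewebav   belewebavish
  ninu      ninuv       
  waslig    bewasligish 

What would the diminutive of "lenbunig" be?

belenbunigish

"lenbunig" ends in -g. The one such stem in the data (waslig → bewasligish) adds be- … -ish around the stem, so the same rule applies.
The other patterns: stems ending in -u drop the final letter and add -uv; stems ending in -a add the prefix zu-.
So lenbunig → belenbunigish.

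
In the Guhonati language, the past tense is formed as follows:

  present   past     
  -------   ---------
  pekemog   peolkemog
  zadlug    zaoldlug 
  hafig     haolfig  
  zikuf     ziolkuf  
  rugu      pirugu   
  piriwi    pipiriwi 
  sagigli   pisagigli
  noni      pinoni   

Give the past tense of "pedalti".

pipedalti

zadlug and rugu both have last vowel 'u' yet inflect differently (zaoldlug, pirugu), so the last vowel is not what conditions the rule; whether the stem ends in a vowel or a consonant is.
"pedalti" ends in a vowel. The stems ending in a vowel (rugu → pirugu, piriwi → pipiriwi, sagigli → pisagigli) add the prefix pi-.
So pedalti → pipedalti.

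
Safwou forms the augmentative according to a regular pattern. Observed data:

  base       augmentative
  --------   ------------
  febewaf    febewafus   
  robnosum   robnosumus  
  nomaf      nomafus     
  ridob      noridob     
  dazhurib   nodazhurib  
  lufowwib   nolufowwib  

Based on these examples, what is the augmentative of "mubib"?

robnosum and ridob both begin with r- yet inflect differently (robnosumus, noridob), so the first letter is not what conditions the rule; the final letter is.
"mubib" ends in -b. The stems ending in -b (ridob → noridob, dazhurib → nodazhurib, lufowwib → nolufowwib) add the prefix no-.
The other pattern: stems ending in -f or -m add -us.
So mubib → nomubib.

nomubib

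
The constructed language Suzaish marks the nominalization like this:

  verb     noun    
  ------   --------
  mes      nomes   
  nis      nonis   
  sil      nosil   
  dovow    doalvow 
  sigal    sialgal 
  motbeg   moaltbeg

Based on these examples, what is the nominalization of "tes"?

notes

sil and sigal both end in -l yet inflect differently (nosil, sialgal), so the final letter is not what conditions the rule; the number of vowels is.
"tes" has 1 vowel. The stems with 1 vowel (mes → nomes, nis → nonis, sil → nosil) add the prefix no-.
The other pattern: stems with 2 vowels insert -al- after the first vowel.
So tes → notes.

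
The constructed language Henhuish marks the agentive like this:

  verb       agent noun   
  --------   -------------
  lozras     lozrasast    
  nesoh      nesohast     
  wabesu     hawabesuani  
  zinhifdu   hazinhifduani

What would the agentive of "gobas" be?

"gobas" ends in a consonant. The stems ending in a consonant (lozras → lozrasast, nesoh → nesohast) add -ast.
So gobas → gobasast.

gobasast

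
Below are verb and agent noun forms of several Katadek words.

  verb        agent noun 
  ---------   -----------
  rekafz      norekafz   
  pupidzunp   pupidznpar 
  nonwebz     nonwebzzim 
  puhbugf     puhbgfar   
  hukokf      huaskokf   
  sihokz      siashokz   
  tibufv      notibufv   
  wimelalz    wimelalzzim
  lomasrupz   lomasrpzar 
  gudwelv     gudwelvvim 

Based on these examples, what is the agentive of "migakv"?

miasgakv

"migakv" has second-to-last letter 'k'. The stems whose second-to-last letter is 'k' (sihokz → siashokz, hukokf → huaskokf) insert -as- after the first vowel.
So migakv → miasgakv.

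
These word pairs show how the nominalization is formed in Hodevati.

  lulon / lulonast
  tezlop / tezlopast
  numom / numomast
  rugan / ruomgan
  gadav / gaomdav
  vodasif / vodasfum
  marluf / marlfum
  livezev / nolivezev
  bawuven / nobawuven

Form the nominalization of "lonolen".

nolonolen

lulon and rugan both end in -n yet inflect differently (lulonast, ruomgan), so the final letter is not what conditions the rule; the last vowel is.
"lonolen" has last vowel 'e'. The stems whose last vowel is 'e' (livezev → nolivezev, bawuven → nobawuven) add the prefix no-.
The other patterns: stems whose last vowel is 'o' add -ast; stems whose last vowel is 'a' insert -om- after the first vowel; stems whose last vowel is 'i' or 'u' delete the last vowel and add -um.
So lonolen → nolonolen.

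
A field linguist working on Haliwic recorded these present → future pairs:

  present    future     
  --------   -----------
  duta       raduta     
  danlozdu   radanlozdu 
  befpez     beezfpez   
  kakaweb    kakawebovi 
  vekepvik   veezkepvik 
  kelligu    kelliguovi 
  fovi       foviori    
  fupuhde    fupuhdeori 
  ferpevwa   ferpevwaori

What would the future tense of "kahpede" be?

kahpedeovi

"kahpede" begins with k-. The stems beginning with k- (kelligu → kelliguovi, kakaweb → kakawebovi) add -ovi.
The other patterns: stems beginning with d- add the prefix ra-; stems beginning with f- add -ori; stems beginning with b- or v- insert -ez- after the first vowel.
So kahpede → kahpedeovi.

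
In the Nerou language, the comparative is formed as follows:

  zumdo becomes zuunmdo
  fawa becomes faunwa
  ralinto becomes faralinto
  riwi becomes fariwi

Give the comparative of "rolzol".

ralinto and zumdo both end in -o yet inflect differently (faralinto, zuunmdo), so the final letter is not what conditions the rule; the first letter is.
"rolzol" begins with r-. The stems beginning with r- (riwi → fariwi, ralinto → faralinto) add the prefix fa-.
So rolzol → farolzol.

farolzol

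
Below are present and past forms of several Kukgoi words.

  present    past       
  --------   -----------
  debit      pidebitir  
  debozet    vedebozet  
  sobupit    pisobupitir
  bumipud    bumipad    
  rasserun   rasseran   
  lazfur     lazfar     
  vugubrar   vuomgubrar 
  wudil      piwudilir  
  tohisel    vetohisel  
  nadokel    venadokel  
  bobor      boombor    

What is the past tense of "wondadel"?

vewondadel

"wondadel" has last vowel 'e'. The stems whose last vowel is 'e' (debozet → vedebozet, nadokel → venadokel, tohisel → vetohisel) add the prefix ve-.
The other patterns: stems whose last vowel is 'u' change the last vowel to 'a'; stems whose last vowel is 'i' add pi- … -ir around the stem; stems whose last vowel is 'a' or 'o' insert -om- after the first vowel.
So wondadel → vewondadel.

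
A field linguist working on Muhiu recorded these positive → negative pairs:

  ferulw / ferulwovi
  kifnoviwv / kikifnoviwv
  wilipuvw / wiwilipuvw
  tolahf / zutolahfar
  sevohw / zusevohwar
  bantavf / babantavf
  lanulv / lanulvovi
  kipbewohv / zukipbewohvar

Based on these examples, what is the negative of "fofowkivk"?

fofofowkivk

sevohw and ferulw both end in -w yet inflect differently (zusevohwar, ferulwovi), so the final letter is not what conditions the rule; the second-to-last letter is.
"fofowkivk" has second-to-last letter 'v'. The stems whose second-to-last letter is 'v' (bantavf → babantavf, wilipuvw → wiwilipuvw) repeat the first consonant+vowel as a prefix.
The other patterns: stems whose second-to-last letter is 'h' add zu- … -ar around the stem; stems whose second-to-last letter is 'l' add -ovi.
So fofowkivk → fofofowkivk.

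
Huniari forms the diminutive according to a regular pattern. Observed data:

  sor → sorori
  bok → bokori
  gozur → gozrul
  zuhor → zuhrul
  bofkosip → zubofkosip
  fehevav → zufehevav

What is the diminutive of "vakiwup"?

zuvakiwup

sor and gozur both end in -r yet inflect differently (sorori, gozrul), so the final letter is not what conditions the rule; the number of vowels is.
"vakiwup" has 3 vowels. The stems with 3 vowels (bofkosip → zubofkosip, fehevav → zufehevav) add the prefix zu-.
The other patterns: stems with 1 vowel add -ori; stems with 2 vowels delete the last vowel and add -ul.
So vakiwup → zuvakiwup.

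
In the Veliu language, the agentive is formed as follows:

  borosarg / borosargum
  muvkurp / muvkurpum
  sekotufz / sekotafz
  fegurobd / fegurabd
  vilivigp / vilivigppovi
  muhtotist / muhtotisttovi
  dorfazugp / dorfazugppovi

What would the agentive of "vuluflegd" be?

muvkurp and vilivigp both end in -p yet inflect differently (muvkurpum, vilivigppovi), so the final letter is not what conditions the rule; the second-to-last letter is.
"vuluflegd" has second-to-last letter 'g'. The stems whose second-to-last letter is 'g' (vilivigp → vilivigppovi, dorfazugp → dorfazugppovi) double the final consonant and add -ovi.
So vuluflegd → vuluflegddovi.

vuluflegddovi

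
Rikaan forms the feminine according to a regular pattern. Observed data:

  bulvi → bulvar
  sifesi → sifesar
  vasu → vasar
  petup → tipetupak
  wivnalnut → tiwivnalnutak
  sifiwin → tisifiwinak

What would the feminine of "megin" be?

timeginak

vasu and petup both have last vowel 'u' yet inflect differently (vasar, tipetupak), so the last vowel is not what conditions the rule; whether the stem ends in a vowel or a consonant is.
"megin" ends in a consonant. The stems ending in a consonant (petup → tipetupak, wivnalnut → tiwivnalnutak, sifiwin → tisifiwinak) add ti- … -ak around the stem.
So megin → timeginak.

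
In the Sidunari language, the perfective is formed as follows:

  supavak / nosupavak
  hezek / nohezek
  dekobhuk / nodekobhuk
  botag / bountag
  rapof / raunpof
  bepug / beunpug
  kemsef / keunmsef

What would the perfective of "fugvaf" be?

fuungvaf

"fugvaf" ends in -f. The stems ending in -f (rapof → raunpof, kemsef → keunmsef) insert -un- after the first vowel.
So fugvaf → fuungvaf.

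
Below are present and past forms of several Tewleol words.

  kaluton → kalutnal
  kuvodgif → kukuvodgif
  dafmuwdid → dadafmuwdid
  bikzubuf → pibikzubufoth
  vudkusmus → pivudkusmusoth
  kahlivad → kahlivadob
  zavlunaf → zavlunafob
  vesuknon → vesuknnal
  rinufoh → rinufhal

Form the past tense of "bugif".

bubugif

"bugif" has last vowel 'i'. The stems whose last vowel is 'i' (dafmuwdid → dadafmuwdid, kuvodgif → kukuvodgif) repeat the first consonant+vowel as a prefix.
The other patterns: stems whose last vowel is 'o' delete the last vowel and add -al; stems whose last vowel is 'u' add pi- … -oth around the stem; stems whose last vowel is 'a' add -ob.
So bugif → bubugif.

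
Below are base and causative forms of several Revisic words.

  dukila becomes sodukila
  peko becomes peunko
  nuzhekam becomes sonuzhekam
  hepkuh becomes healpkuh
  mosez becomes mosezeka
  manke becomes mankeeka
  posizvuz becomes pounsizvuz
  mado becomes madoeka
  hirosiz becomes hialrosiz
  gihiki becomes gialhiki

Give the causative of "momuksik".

"momuksik" begins with m-. The stems beginning with m- (manke → mankeeka, mosez → mosezeka, mado → madoeka) add -eka.
So momuksik → momuksikeka.

momuksikeka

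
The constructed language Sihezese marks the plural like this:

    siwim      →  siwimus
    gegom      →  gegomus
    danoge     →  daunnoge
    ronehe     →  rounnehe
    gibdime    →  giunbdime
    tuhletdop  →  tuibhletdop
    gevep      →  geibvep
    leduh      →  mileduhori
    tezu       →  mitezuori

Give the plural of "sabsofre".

"sabsofre" ends in -e. The stems ending in -e (danoge → daunnoge, ronehe → rounnehe, gibdime → giunbdime) insert -un- after the first vowel.
The other patterns: stems ending in -m add -us; stems ending in -p insert -ib- after the first vowel; stems ending in -h or -u add mi- … -ori around the stem.
So sabsofre → saunbsofre.

saunbsofre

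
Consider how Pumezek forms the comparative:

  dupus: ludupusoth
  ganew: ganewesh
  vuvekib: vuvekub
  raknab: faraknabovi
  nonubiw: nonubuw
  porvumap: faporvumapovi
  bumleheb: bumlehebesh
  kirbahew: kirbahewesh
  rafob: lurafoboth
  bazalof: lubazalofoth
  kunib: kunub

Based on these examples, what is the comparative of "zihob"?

luzihoboth

"zihob" has last vowel 'o'. The stems whose last vowel is 'o' (rafob → lurafoboth, bazalof → lubazalofoth) add lu- … -oth around the stem.
So zihob → luzihoboth.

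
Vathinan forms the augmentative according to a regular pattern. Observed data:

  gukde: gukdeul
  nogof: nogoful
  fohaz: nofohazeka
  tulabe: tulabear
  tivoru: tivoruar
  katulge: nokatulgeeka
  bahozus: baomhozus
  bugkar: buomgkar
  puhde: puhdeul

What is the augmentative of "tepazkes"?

tepazkesar

katulge and tulabe both end in -e yet inflect differently (nokatulgeeka, tulabear), so the final letter is not what conditions the rule; the first letter is.
"tepazkes" begins with t-. The stems beginning with t- (tulabe → tulabear, tivoru → tivoruar) add -ar.
The other patterns: stems beginning with b- insert -om- after the first vowel; stems beginning with f- or k- add no- … -eka around the stem; stems beginning with g-, n- or p- add -ul.
So tepazkes → tepazkesar.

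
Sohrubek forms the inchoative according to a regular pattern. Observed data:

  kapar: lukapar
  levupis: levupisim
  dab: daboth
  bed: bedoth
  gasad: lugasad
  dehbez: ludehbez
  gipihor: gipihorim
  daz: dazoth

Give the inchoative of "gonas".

lugonas

bed and gasad both end in -d yet inflect differently (bedoth, lugasad), so the final letter is not what conditions the rule; the number of vowels is.
"gonas" has 2 vowels. The stems with 2 vowels (kapar → lukapar, gasad → lugasad, dehbez → ludehbez) add the prefix lu-.
So gonas → lugonas.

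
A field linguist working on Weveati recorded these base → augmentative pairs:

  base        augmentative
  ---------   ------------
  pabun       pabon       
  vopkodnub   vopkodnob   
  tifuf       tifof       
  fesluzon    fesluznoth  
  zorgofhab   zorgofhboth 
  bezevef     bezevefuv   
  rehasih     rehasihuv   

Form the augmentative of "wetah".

pabun and fesluzon both end in -n yet inflect differently (pabon, fesluznoth), so the final letter is not what conditions the rule; the last vowel is.
"wetah" has last vowel 'a'. The one such stem in the data (zorgofhab → zorgofhboth) deletes the last vowel and adds -oth (as does fesluzon), so the same rule applies.
The other patterns: stems whose last vowel is 'u' change the last vowel to 'o'; stems whose last vowel is 'e' or 'i' add -uv.
So wetah → wethoth.

wethoth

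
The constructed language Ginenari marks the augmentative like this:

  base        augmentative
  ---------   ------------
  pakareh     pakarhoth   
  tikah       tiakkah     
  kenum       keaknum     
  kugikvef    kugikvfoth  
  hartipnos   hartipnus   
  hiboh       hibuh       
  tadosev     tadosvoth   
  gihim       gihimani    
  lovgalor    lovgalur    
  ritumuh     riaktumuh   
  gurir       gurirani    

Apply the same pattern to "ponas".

ritumuh and pakareh both end in -h yet inflect differently (riaktumuh, pakarhoth), so the final letter is not what conditions the rule; the last vowel is.
"ponas" has last vowel 'a'. The one such stem in the data (tikah → tiakkah) inserts -ak- after the first vowel (as do kenum, ritumuh), so the same rule applies.
So ponas → poaknas.

poaknas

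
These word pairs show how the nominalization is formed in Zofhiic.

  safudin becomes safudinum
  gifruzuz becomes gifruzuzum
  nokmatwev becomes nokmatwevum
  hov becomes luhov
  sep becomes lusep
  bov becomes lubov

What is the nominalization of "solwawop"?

solwawopum

nokmatwev and hov both end in -v yet inflect differently (nokmatwevum, luhov), so the final letter is not what conditions the rule; the number of vowels is.
"solwawop" has 3 vowels. The stems with 3 vowels (safudin → safudinum, gifruzuz → gifruzuzum, nokmatwev → nokmatwevum) add -um.
The other pattern: stems with 1 vowel add the prefix lu-.
So solwawop → solwawopum.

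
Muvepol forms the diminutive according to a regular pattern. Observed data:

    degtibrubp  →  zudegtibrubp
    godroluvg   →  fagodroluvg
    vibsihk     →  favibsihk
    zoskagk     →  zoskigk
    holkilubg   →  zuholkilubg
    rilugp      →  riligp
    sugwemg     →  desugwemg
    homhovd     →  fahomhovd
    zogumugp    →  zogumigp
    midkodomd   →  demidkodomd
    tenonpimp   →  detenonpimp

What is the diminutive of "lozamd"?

delozamd

tenonpimp and zogumugp both end in -p yet inflect differently (detenonpimp, zogumigp), so the final letter is not what conditions the rule; the second-to-last letter is.
"lozamd" has second-to-last letter 'm'. The stems whose second-to-last letter is 'm' (tenonpimp → detenonpimp, sugwemg → desugwemg, midkodomd → demidkodomd) add the prefix de-.
The other patterns: stems whose second-to-last letter is 'g' change the last vowel to 'i'; stems whose second-to-last letter is 'b' add the prefix zu-; stems whose second-to-last letter is 'h' or 'v' add the prefix fa-.
So lozamd → delozamd.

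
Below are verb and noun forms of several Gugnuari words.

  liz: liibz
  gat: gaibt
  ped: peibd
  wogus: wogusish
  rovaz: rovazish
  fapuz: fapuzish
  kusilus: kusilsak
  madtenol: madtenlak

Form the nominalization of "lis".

liz and rovaz both end in -z yet inflect differently (liibz, rovazish), so the final letter is not what conditions the rule; the number of vowels is.
"lis" has 1 vowel. The stems with 1 vowel (liz → liibz, gat → gaibt, ped → peibd) insert -ib- after the first vowel.
So lis → liibs.

liibs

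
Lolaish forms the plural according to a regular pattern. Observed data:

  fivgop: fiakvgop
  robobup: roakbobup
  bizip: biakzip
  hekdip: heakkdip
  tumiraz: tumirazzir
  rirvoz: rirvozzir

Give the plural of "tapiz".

fivgop and rirvoz both have last vowel 'o' yet inflect differently (fiakvgop, rirvozzir), so the last vowel is not what conditions the rule; the final letter is.
"tapiz" ends in -z. The stems ending in -z (tumiraz → tumirazzir, rirvoz → rirvozzir) double the final consonant and add -ir.
The other pattern: stems ending in -p insert -ak- after the first vowel.
So tapiz → tapizzir.

tapizzir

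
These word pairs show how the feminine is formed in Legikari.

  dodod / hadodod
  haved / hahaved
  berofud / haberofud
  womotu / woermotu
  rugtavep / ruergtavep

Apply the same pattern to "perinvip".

peerrinvip

"perinvip" ends in -p. The one such stem in the data (rugtavep → ruergtavep) inserts -er- after the first vowel (as does womotu), so the same rule applies.
The other pattern: stems ending in -d add the prefix ha-.
So perinvip → peerrinvip.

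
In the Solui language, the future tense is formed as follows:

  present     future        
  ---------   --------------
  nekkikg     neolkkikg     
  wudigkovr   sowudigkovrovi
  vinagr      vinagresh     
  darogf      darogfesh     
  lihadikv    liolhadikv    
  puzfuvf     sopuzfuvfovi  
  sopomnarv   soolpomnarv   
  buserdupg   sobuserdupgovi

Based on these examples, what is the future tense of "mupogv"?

mupogvesh

nekkikg and buserdupg both end in -g yet inflect differently (neolkkikg, sobuserdupgovi), so the final letter is not what conditions the rule; the second-to-last letter is.
"mupogv" has second-to-last letter 'g'. The stems whose second-to-last letter is 'g' (vinagr → vinagresh, darogf → darogfesh) add -esh.
The other patterns: stems whose second-to-last letter is 'k' or 'r' insert -ol- after the first vowel; stems whose second-to-last letter is 'p' or 'v' add so- … -ovi around the stem.
So mupogv → mupogvesh.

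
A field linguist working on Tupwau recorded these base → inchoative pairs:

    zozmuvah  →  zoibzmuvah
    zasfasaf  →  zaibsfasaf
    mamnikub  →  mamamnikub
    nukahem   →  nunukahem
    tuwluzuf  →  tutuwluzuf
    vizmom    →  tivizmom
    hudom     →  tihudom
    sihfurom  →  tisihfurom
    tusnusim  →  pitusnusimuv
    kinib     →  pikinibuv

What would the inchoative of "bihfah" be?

biibhfah

"bihfah" has last vowel 'a'. The stems whose last vowel is 'a' (zozmuvah → zoibzmuvah, zasfasaf → zaibsfasaf) insert -ib- after the first vowel.
The other patterns: stems whose last vowel is 'e' or 'u' repeat the first consonant+vowel as a prefix; stems whose last vowel is 'o' add the prefix ti-; stems whose last vowel is 'i' add pi- … -uv around the stem.
So bihfah → biibhfah.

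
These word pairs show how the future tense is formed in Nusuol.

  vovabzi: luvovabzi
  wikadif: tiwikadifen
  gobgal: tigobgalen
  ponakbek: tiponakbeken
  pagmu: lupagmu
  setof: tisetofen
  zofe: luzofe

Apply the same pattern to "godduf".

vovabzi and wikadif both have last vowel 'i' yet inflect differently (luvovabzi, tiwikadifen), so the last vowel is not what conditions the rule; whether the stem ends in a vowel or a consonant is.
"godduf" ends in a consonant. The stems ending in a consonant (gobgal → tigobgalen, wikadif → tiwikadifen, setof → tisetofen) add ti- … -en around the stem.
The other pattern: stems ending in a vowel add the prefix lu-.
So godduf → tigoddufen.

tigoddufen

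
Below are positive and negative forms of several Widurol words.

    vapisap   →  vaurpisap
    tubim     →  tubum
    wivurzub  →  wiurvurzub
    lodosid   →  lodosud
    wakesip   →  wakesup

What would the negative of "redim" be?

redum

wakesip and vapisap both end in -p yet inflect differently (wakesup, vaurpisap), so the final letter is not what conditions the rule; the last vowel is.
"redim" has last vowel 'i'. The stems whose last vowel is 'i' (lodosid → lodosud, wakesip → wakesup, tubim → tubum) change the last vowel to 'u'.
So redim → redum.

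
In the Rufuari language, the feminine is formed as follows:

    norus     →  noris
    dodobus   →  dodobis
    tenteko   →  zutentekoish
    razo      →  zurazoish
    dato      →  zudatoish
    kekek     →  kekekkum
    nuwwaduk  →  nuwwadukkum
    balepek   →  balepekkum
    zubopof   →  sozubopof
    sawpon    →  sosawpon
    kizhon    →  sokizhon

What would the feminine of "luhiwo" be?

norus and nuwwaduk both have last vowel 'u' yet inflect differently (noris, nuwwadukkum), so the last vowel is not what conditions the rule; the final letter is.
"luhiwo" ends in -o. The stems ending in -o (tenteko → zutentekoish, razo → zurazoish, dato → zudatoish) add zu- … -ish around the stem.
The other patterns: stems ending in -s change the last vowel to 'i'; stems ending in -k double the final consonant and add -um; stems ending in -f or -n add the prefix so-.
So luhiwo → zuluhiwoish.

zuluhiwoish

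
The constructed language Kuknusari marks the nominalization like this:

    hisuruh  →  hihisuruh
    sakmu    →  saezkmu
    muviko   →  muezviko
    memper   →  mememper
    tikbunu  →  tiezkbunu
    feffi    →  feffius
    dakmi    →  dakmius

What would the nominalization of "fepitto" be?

feezpitto

"fepitto" ends in -o. The one such stem in the data (muviko → muezviko) inserts -ez- after the first vowel (as do sakmu, tikbunu), so the same rule applies.
So fepitto → feezpitto.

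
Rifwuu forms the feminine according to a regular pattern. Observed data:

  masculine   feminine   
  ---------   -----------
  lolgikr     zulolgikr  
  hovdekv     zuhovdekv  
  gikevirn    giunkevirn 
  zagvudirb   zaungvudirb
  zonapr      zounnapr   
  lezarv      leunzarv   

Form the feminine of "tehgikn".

lolgikr and zonapr both end in -r yet inflect differently (zulolgikr, zounnapr), so the final letter is not what conditions the rule; the second-to-last letter is.
"tehgikn" has second-to-last letter 'k'. The stems whose second-to-last letter is 'k' (lolgikr → zulolgikr, hovdekv → zuhovdekv) add the prefix zu-.
So tehgikn → zutehgikn.

zutehgikn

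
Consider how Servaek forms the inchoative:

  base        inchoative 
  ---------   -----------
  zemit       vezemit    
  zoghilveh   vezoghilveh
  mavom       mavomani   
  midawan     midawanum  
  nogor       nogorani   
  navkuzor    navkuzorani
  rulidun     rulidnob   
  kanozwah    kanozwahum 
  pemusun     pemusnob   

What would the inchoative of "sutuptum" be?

sutuptmob

pemusun and midawan both end in -n yet inflect differently (pemusnob, midawanum), so the final letter is not what conditions the rule; the last vowel is.
"sutuptum" has last vowel 'u'. The stems whose last vowel is 'u' (pemusun → pemusnob, rulidun → rulidnob) delete the last vowel and add -ob.
So sutuptum → sutuptmob.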